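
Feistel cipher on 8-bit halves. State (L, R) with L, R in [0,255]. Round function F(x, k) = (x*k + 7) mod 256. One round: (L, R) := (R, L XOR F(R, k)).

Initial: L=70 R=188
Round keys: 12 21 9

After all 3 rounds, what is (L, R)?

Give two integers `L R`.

Round 1 (k=12): L=188 R=145
Round 2 (k=21): L=145 R=80
Round 3 (k=9): L=80 R=70

Answer: 80 70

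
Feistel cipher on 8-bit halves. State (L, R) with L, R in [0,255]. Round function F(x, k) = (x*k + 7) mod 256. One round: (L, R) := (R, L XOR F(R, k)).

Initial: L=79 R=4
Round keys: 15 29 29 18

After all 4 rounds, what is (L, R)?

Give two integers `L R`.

Round 1 (k=15): L=4 R=12
Round 2 (k=29): L=12 R=103
Round 3 (k=29): L=103 R=190
Round 4 (k=18): L=190 R=4

Answer: 190 4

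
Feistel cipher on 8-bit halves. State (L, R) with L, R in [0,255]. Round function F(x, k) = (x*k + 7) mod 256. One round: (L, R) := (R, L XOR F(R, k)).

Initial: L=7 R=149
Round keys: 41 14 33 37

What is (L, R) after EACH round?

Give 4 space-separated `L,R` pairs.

Answer: 149,227 227,228 228,136 136,75

Derivation:
Round 1 (k=41): L=149 R=227
Round 2 (k=14): L=227 R=228
Round 3 (k=33): L=228 R=136
Round 4 (k=37): L=136 R=75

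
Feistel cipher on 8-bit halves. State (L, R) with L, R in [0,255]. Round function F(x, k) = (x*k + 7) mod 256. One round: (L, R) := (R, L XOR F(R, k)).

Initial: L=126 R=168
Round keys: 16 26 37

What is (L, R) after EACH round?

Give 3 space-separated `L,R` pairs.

Round 1 (k=16): L=168 R=249
Round 2 (k=26): L=249 R=249
Round 3 (k=37): L=249 R=253

Answer: 168,249 249,249 249,253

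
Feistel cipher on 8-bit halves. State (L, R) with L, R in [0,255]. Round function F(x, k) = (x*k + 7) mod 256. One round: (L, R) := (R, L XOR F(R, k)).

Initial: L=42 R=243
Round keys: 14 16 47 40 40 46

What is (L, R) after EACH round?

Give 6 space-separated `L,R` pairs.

Answer: 243,123 123,68 68,248 248,131 131,135 135,202

Derivation:
Round 1 (k=14): L=243 R=123
Round 2 (k=16): L=123 R=68
Round 3 (k=47): L=68 R=248
Round 4 (k=40): L=248 R=131
Round 5 (k=40): L=131 R=135
Round 6 (k=46): L=135 R=202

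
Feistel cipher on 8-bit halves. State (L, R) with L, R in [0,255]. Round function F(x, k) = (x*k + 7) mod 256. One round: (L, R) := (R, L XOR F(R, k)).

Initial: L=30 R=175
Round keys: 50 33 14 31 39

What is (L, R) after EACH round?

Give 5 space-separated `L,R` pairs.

Round 1 (k=50): L=175 R=43
Round 2 (k=33): L=43 R=61
Round 3 (k=14): L=61 R=118
Round 4 (k=31): L=118 R=108
Round 5 (k=39): L=108 R=13

Answer: 175,43 43,61 61,118 118,108 108,13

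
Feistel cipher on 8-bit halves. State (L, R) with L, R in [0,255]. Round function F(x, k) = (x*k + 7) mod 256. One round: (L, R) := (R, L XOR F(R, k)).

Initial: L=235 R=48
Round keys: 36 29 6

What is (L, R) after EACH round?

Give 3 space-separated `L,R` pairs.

Answer: 48,44 44,51 51,21

Derivation:
Round 1 (k=36): L=48 R=44
Round 2 (k=29): L=44 R=51
Round 3 (k=6): L=51 R=21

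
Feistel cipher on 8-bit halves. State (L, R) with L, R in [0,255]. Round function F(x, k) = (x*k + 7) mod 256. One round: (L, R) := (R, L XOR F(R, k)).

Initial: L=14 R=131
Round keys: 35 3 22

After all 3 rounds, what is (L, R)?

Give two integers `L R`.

Round 1 (k=35): L=131 R=254
Round 2 (k=3): L=254 R=130
Round 3 (k=22): L=130 R=205

Answer: 130 205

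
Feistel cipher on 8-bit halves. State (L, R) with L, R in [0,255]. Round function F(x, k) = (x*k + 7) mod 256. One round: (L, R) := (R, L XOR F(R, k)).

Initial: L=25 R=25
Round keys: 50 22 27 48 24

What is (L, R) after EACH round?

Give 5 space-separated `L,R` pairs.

Round 1 (k=50): L=25 R=240
Round 2 (k=22): L=240 R=190
Round 3 (k=27): L=190 R=225
Round 4 (k=48): L=225 R=137
Round 5 (k=24): L=137 R=62

Answer: 25,240 240,190 190,225 225,137 137,62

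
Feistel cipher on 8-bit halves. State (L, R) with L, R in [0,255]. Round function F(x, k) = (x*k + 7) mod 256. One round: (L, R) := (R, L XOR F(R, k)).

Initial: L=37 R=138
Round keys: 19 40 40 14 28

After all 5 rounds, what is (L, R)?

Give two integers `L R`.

Answer: 148 88

Derivation:
Round 1 (k=19): L=138 R=96
Round 2 (k=40): L=96 R=141
Round 3 (k=40): L=141 R=111
Round 4 (k=14): L=111 R=148
Round 5 (k=28): L=148 R=88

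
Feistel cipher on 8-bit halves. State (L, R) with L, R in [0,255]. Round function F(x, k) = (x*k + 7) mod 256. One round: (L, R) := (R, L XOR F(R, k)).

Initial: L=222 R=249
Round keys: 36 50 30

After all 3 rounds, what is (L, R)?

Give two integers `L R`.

Round 1 (k=36): L=249 R=213
Round 2 (k=50): L=213 R=88
Round 3 (k=30): L=88 R=130

Answer: 88 130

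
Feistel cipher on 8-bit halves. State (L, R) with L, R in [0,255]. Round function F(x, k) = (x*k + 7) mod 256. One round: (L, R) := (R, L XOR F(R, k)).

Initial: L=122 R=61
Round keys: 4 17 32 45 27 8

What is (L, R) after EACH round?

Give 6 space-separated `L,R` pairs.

Round 1 (k=4): L=61 R=129
Round 2 (k=17): L=129 R=165
Round 3 (k=32): L=165 R=38
Round 4 (k=45): L=38 R=16
Round 5 (k=27): L=16 R=145
Round 6 (k=8): L=145 R=159

Answer: 61,129 129,165 165,38 38,16 16,145 145,159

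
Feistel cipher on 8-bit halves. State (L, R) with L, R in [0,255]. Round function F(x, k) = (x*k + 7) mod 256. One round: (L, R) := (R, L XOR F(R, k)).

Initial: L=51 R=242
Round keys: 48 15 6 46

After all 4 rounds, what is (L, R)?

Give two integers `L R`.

Round 1 (k=48): L=242 R=84
Round 2 (k=15): L=84 R=1
Round 3 (k=6): L=1 R=89
Round 4 (k=46): L=89 R=4

Answer: 89 4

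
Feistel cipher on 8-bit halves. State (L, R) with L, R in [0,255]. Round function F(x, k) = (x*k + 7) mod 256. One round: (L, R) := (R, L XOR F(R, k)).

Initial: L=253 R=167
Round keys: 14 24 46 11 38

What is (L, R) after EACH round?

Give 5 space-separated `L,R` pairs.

Round 1 (k=14): L=167 R=212
Round 2 (k=24): L=212 R=64
Round 3 (k=46): L=64 R=83
Round 4 (k=11): L=83 R=216
Round 5 (k=38): L=216 R=68

Answer: 167,212 212,64 64,83 83,216 216,68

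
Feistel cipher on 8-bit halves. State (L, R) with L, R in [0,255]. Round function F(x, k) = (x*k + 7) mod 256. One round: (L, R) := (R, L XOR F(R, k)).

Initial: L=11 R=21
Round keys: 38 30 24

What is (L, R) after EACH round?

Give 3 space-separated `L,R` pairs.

Round 1 (k=38): L=21 R=46
Round 2 (k=30): L=46 R=126
Round 3 (k=24): L=126 R=249

Answer: 21,46 46,126 126,249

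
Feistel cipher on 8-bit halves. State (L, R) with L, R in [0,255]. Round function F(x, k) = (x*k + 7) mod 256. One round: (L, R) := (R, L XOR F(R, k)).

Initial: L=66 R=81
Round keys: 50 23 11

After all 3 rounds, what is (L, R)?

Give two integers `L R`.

Round 1 (k=50): L=81 R=155
Round 2 (k=23): L=155 R=165
Round 3 (k=11): L=165 R=133

Answer: 165 133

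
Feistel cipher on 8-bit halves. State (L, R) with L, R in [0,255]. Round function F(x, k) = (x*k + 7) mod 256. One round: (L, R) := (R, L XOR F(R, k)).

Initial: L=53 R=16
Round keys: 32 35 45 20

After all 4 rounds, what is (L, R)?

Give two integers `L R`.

Round 1 (k=32): L=16 R=50
Round 2 (k=35): L=50 R=205
Round 3 (k=45): L=205 R=34
Round 4 (k=20): L=34 R=98

Answer: 34 98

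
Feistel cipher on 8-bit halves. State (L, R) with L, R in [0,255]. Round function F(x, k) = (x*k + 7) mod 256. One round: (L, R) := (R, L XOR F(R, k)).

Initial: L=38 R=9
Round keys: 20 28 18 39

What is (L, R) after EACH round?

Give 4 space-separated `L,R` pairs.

Round 1 (k=20): L=9 R=157
Round 2 (k=28): L=157 R=58
Round 3 (k=18): L=58 R=134
Round 4 (k=39): L=134 R=75

Answer: 9,157 157,58 58,134 134,75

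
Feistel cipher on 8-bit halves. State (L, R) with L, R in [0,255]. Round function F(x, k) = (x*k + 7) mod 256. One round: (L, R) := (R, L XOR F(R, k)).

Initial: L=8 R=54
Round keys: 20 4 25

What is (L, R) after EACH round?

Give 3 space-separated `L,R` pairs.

Round 1 (k=20): L=54 R=55
Round 2 (k=4): L=55 R=213
Round 3 (k=25): L=213 R=227

Answer: 54,55 55,213 213,227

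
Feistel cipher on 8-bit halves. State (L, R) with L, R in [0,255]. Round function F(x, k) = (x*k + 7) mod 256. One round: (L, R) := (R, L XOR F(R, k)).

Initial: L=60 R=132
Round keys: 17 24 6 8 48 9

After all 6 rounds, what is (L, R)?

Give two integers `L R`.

Round 1 (k=17): L=132 R=247
Round 2 (k=24): L=247 R=171
Round 3 (k=6): L=171 R=254
Round 4 (k=8): L=254 R=92
Round 5 (k=48): L=92 R=185
Round 6 (k=9): L=185 R=212

Answer: 185 212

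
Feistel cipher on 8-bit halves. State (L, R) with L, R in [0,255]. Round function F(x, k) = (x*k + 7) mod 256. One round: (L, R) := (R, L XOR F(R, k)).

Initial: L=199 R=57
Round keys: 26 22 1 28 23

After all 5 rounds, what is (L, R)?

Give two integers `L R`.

Answer: 121 41

Derivation:
Round 1 (k=26): L=57 R=22
Round 2 (k=22): L=22 R=210
Round 3 (k=1): L=210 R=207
Round 4 (k=28): L=207 R=121
Round 5 (k=23): L=121 R=41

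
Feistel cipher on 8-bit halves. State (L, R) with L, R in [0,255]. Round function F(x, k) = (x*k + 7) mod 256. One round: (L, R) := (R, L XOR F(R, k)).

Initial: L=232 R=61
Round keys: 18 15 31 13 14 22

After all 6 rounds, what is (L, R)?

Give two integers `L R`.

Round 1 (k=18): L=61 R=185
Round 2 (k=15): L=185 R=227
Round 3 (k=31): L=227 R=61
Round 4 (k=13): L=61 R=195
Round 5 (k=14): L=195 R=140
Round 6 (k=22): L=140 R=204

Answer: 140 204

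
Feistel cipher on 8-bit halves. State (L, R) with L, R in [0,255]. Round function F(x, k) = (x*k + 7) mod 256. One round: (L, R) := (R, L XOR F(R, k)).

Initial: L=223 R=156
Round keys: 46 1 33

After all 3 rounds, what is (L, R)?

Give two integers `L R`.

Round 1 (k=46): L=156 R=208
Round 2 (k=1): L=208 R=75
Round 3 (k=33): L=75 R=98

Answer: 75 98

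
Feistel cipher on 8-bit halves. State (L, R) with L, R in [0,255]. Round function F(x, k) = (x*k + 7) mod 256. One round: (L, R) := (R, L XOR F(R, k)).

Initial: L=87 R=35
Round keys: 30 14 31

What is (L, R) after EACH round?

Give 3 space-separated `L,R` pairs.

Answer: 35,118 118,88 88,217

Derivation:
Round 1 (k=30): L=35 R=118
Round 2 (k=14): L=118 R=88
Round 3 (k=31): L=88 R=217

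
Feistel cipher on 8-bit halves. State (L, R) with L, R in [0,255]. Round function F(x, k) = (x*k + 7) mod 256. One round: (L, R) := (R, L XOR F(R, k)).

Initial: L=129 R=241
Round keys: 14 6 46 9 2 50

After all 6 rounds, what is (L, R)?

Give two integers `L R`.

Round 1 (k=14): L=241 R=180
Round 2 (k=6): L=180 R=206
Round 3 (k=46): L=206 R=191
Round 4 (k=9): L=191 R=112
Round 5 (k=2): L=112 R=88
Round 6 (k=50): L=88 R=71

Answer: 88 71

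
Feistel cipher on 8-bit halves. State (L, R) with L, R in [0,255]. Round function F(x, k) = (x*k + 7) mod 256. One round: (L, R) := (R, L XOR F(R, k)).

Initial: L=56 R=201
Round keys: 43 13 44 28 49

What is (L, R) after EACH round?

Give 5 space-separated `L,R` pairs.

Answer: 201,242 242,152 152,213 213,203 203,55

Derivation:
Round 1 (k=43): L=201 R=242
Round 2 (k=13): L=242 R=152
Round 3 (k=44): L=152 R=213
Round 4 (k=28): L=213 R=203
Round 5 (k=49): L=203 R=55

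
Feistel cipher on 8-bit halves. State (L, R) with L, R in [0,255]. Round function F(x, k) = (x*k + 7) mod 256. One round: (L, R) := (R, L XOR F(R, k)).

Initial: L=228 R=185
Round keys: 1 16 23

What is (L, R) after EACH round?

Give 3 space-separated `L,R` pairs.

Round 1 (k=1): L=185 R=36
Round 2 (k=16): L=36 R=254
Round 3 (k=23): L=254 R=253

Answer: 185,36 36,254 254,253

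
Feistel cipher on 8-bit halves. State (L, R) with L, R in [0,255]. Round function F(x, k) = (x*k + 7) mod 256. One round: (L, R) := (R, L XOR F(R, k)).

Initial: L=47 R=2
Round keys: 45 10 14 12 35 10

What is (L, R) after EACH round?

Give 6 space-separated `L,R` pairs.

Answer: 2,78 78,17 17,187 187,218 218,110 110,137

Derivation:
Round 1 (k=45): L=2 R=78
Round 2 (k=10): L=78 R=17
Round 3 (k=14): L=17 R=187
Round 4 (k=12): L=187 R=218
Round 5 (k=35): L=218 R=110
Round 6 (k=10): L=110 R=137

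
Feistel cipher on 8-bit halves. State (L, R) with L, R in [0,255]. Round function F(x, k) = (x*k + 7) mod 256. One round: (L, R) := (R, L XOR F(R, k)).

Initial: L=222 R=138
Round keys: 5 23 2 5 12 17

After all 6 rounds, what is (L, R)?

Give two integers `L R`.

Answer: 127 23

Derivation:
Round 1 (k=5): L=138 R=103
Round 2 (k=23): L=103 R=194
Round 3 (k=2): L=194 R=236
Round 4 (k=5): L=236 R=97
Round 5 (k=12): L=97 R=127
Round 6 (k=17): L=127 R=23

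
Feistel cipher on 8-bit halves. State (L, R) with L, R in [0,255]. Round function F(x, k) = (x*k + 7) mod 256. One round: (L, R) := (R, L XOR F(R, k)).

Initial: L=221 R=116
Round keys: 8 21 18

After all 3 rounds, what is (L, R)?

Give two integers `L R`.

Round 1 (k=8): L=116 R=122
Round 2 (k=21): L=122 R=125
Round 3 (k=18): L=125 R=171

Answer: 125 171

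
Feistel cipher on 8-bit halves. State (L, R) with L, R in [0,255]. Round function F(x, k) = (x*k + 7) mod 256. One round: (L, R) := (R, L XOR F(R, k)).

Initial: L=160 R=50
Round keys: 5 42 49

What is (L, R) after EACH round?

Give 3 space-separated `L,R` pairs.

Answer: 50,161 161,67 67,123

Derivation:
Round 1 (k=5): L=50 R=161
Round 2 (k=42): L=161 R=67
Round 3 (k=49): L=67 R=123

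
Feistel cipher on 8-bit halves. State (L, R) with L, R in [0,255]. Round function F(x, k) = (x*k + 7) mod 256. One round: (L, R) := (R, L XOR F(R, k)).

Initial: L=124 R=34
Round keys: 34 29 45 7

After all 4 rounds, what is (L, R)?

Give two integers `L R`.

Round 1 (k=34): L=34 R=247
Round 2 (k=29): L=247 R=32
Round 3 (k=45): L=32 R=80
Round 4 (k=7): L=80 R=23

Answer: 80 23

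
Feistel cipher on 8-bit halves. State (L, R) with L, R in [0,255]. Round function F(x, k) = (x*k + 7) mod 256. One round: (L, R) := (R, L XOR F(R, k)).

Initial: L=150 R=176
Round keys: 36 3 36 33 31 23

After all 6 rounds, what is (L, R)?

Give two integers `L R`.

Answer: 166 190

Derivation:
Round 1 (k=36): L=176 R=81
Round 2 (k=3): L=81 R=74
Round 3 (k=36): L=74 R=62
Round 4 (k=33): L=62 R=79
Round 5 (k=31): L=79 R=166
Round 6 (k=23): L=166 R=190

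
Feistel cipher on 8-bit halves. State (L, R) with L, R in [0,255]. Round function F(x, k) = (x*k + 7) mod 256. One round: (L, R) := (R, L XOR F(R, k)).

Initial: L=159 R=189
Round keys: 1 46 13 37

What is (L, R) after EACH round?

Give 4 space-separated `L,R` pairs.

Answer: 189,91 91,220 220,104 104,211

Derivation:
Round 1 (k=1): L=189 R=91
Round 2 (k=46): L=91 R=220
Round 3 (k=13): L=220 R=104
Round 4 (k=37): L=104 R=211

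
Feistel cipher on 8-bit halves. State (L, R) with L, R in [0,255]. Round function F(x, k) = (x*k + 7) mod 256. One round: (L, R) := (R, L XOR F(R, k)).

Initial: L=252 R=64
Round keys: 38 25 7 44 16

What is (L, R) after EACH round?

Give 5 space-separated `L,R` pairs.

Round 1 (k=38): L=64 R=123
Round 2 (k=25): L=123 R=74
Round 3 (k=7): L=74 R=118
Round 4 (k=44): L=118 R=5
Round 5 (k=16): L=5 R=33

Answer: 64,123 123,74 74,118 118,5 5,33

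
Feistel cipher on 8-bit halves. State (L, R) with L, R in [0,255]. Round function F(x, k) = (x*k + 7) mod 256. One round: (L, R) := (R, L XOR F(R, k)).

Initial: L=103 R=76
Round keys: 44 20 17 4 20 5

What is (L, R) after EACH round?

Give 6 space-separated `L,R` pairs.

Answer: 76,112 112,139 139,50 50,68 68,101 101,68

Derivation:
Round 1 (k=44): L=76 R=112
Round 2 (k=20): L=112 R=139
Round 3 (k=17): L=139 R=50
Round 4 (k=4): L=50 R=68
Round 5 (k=20): L=68 R=101
Round 6 (k=5): L=101 R=68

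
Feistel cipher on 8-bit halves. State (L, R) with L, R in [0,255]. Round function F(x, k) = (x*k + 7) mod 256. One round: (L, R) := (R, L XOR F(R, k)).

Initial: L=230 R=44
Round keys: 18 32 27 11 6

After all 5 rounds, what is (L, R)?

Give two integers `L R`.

Answer: 161 4

Derivation:
Round 1 (k=18): L=44 R=249
Round 2 (k=32): L=249 R=11
Round 3 (k=27): L=11 R=201
Round 4 (k=11): L=201 R=161
Round 5 (k=6): L=161 R=4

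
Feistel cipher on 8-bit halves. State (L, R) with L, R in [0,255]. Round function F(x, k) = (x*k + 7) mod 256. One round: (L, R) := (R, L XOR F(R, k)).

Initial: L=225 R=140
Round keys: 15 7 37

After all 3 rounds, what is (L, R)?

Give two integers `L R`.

Round 1 (k=15): L=140 R=218
Round 2 (k=7): L=218 R=113
Round 3 (k=37): L=113 R=134

Answer: 113 134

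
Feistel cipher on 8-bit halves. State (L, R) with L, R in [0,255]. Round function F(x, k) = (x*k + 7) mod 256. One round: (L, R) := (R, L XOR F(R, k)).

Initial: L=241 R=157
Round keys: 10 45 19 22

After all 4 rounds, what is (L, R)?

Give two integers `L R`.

Round 1 (k=10): L=157 R=216
Round 2 (k=45): L=216 R=98
Round 3 (k=19): L=98 R=149
Round 4 (k=22): L=149 R=183

Answer: 149 183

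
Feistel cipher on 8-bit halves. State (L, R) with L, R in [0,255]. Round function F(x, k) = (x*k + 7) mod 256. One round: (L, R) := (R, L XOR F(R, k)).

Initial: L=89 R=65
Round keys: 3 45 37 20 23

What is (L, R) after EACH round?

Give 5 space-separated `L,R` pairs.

Answer: 65,147 147,159 159,145 145,196 196,50

Derivation:
Round 1 (k=3): L=65 R=147
Round 2 (k=45): L=147 R=159
Round 3 (k=37): L=159 R=145
Round 4 (k=20): L=145 R=196
Round 5 (k=23): L=196 R=50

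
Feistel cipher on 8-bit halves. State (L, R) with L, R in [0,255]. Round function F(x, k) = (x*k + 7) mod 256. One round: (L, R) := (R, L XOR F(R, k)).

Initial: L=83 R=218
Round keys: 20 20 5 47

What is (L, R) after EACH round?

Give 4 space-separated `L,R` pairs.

Round 1 (k=20): L=218 R=92
Round 2 (k=20): L=92 R=237
Round 3 (k=5): L=237 R=244
Round 4 (k=47): L=244 R=62

Answer: 218,92 92,237 237,244 244,62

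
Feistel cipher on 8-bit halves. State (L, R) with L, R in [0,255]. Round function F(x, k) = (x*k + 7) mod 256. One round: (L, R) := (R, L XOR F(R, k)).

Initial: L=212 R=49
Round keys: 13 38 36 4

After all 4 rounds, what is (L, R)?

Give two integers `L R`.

Round 1 (k=13): L=49 R=80
Round 2 (k=38): L=80 R=214
Round 3 (k=36): L=214 R=79
Round 4 (k=4): L=79 R=149

Answer: 79 149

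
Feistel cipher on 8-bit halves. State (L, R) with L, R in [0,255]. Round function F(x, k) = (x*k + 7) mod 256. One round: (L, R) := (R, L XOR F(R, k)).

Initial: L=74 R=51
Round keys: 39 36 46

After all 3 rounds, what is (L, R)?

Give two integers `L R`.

Answer: 236 233

Derivation:
Round 1 (k=39): L=51 R=134
Round 2 (k=36): L=134 R=236
Round 3 (k=46): L=236 R=233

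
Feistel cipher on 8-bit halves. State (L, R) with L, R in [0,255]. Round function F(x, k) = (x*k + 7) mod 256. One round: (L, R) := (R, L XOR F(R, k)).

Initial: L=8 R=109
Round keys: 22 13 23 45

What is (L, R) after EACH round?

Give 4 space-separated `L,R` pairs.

Answer: 109,109 109,253 253,175 175,55

Derivation:
Round 1 (k=22): L=109 R=109
Round 2 (k=13): L=109 R=253
Round 3 (k=23): L=253 R=175
Round 4 (k=45): L=175 R=55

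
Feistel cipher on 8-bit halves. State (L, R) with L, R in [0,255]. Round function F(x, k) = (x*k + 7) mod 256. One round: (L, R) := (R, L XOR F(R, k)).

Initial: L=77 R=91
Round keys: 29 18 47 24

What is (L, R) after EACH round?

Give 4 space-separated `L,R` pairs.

Answer: 91,27 27,182 182,106 106,65

Derivation:
Round 1 (k=29): L=91 R=27
Round 2 (k=18): L=27 R=182
Round 3 (k=47): L=182 R=106
Round 4 (k=24): L=106 R=65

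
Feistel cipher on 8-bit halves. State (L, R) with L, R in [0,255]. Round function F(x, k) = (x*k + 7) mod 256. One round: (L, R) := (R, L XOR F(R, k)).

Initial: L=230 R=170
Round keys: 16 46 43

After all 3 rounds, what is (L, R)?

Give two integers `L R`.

Round 1 (k=16): L=170 R=65
Round 2 (k=46): L=65 R=31
Round 3 (k=43): L=31 R=125

Answer: 31 125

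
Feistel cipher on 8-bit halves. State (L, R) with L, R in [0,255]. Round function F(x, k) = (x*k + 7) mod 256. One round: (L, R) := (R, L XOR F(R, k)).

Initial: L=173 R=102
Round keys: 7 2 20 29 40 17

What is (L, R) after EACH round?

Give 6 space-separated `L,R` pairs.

Round 1 (k=7): L=102 R=124
Round 2 (k=2): L=124 R=153
Round 3 (k=20): L=153 R=135
Round 4 (k=29): L=135 R=203
Round 5 (k=40): L=203 R=56
Round 6 (k=17): L=56 R=116

Answer: 102,124 124,153 153,135 135,203 203,56 56,116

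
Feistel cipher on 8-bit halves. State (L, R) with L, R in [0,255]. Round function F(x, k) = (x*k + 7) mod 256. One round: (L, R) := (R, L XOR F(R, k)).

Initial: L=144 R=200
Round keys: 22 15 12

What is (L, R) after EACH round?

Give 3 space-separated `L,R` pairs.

Round 1 (k=22): L=200 R=167
Round 2 (k=15): L=167 R=24
Round 3 (k=12): L=24 R=128

Answer: 200,167 167,24 24,128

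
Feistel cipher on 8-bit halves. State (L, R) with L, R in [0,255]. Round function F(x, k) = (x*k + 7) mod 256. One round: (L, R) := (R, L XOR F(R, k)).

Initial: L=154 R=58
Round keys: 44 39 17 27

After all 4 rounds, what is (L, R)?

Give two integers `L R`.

Answer: 50 29

Derivation:
Round 1 (k=44): L=58 R=101
Round 2 (k=39): L=101 R=80
Round 3 (k=17): L=80 R=50
Round 4 (k=27): L=50 R=29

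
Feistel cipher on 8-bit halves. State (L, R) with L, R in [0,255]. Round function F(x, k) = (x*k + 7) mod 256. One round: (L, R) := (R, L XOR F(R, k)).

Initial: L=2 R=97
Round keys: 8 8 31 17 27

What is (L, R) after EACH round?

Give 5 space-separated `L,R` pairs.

Round 1 (k=8): L=97 R=13
Round 2 (k=8): L=13 R=14
Round 3 (k=31): L=14 R=180
Round 4 (k=17): L=180 R=245
Round 5 (k=27): L=245 R=106

Answer: 97,13 13,14 14,180 180,245 245,106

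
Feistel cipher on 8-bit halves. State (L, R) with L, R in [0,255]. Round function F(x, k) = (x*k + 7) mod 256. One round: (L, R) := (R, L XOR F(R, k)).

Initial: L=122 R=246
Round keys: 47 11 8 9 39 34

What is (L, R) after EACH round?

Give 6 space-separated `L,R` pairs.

Answer: 246,75 75,182 182,252 252,85 85,6 6,134

Derivation:
Round 1 (k=47): L=246 R=75
Round 2 (k=11): L=75 R=182
Round 3 (k=8): L=182 R=252
Round 4 (k=9): L=252 R=85
Round 5 (k=39): L=85 R=6
Round 6 (k=34): L=6 R=134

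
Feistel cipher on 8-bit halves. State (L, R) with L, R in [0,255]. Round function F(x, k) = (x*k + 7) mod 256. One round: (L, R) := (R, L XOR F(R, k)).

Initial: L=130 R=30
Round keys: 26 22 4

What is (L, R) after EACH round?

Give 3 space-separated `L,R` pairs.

Round 1 (k=26): L=30 R=145
Round 2 (k=22): L=145 R=99
Round 3 (k=4): L=99 R=2

Answer: 30,145 145,99 99,2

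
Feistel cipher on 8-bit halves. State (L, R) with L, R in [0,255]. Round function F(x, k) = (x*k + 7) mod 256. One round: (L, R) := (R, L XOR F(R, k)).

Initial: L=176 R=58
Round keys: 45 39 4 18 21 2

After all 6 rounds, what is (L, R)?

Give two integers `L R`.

Answer: 204 160

Derivation:
Round 1 (k=45): L=58 R=137
Round 2 (k=39): L=137 R=220
Round 3 (k=4): L=220 R=254
Round 4 (k=18): L=254 R=63
Round 5 (k=21): L=63 R=204
Round 6 (k=2): L=204 R=160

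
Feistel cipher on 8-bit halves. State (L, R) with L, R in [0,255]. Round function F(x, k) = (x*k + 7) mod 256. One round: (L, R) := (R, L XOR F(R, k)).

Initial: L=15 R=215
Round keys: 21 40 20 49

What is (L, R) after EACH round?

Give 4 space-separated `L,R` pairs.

Round 1 (k=21): L=215 R=165
Round 2 (k=40): L=165 R=24
Round 3 (k=20): L=24 R=66
Round 4 (k=49): L=66 R=177

Answer: 215,165 165,24 24,66 66,177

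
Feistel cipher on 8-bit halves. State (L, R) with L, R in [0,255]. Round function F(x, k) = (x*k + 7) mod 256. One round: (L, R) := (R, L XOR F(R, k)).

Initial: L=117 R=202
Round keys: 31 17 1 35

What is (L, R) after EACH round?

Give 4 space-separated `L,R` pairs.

Answer: 202,8 8,69 69,68 68,22

Derivation:
Round 1 (k=31): L=202 R=8
Round 2 (k=17): L=8 R=69
Round 3 (k=1): L=69 R=68
Round 4 (k=35): L=68 R=22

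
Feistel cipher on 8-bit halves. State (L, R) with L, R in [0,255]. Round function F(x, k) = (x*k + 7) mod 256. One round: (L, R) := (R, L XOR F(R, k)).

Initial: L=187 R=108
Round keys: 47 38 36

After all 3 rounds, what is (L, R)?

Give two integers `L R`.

Answer: 43 115

Derivation:
Round 1 (k=47): L=108 R=96
Round 2 (k=38): L=96 R=43
Round 3 (k=36): L=43 R=115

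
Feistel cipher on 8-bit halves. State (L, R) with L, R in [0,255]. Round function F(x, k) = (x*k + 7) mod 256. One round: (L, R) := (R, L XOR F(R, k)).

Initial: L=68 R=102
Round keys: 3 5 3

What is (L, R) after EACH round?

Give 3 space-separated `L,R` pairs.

Answer: 102,125 125,30 30,28

Derivation:
Round 1 (k=3): L=102 R=125
Round 2 (k=5): L=125 R=30
Round 3 (k=3): L=30 R=28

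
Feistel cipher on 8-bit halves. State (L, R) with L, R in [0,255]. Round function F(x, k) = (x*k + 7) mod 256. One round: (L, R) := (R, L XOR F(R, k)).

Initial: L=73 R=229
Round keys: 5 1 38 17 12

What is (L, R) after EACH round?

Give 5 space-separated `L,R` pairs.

Answer: 229,201 201,53 53,44 44,198 198,99

Derivation:
Round 1 (k=5): L=229 R=201
Round 2 (k=1): L=201 R=53
Round 3 (k=38): L=53 R=44
Round 4 (k=17): L=44 R=198
Round 5 (k=12): L=198 R=99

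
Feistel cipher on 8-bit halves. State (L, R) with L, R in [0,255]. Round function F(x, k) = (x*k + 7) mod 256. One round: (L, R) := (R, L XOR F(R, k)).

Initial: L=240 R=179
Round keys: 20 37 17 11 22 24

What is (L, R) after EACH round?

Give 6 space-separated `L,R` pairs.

Answer: 179,243 243,149 149,31 31,201 201,82 82,126

Derivation:
Round 1 (k=20): L=179 R=243
Round 2 (k=37): L=243 R=149
Round 3 (k=17): L=149 R=31
Round 4 (k=11): L=31 R=201
Round 5 (k=22): L=201 R=82
Round 6 (k=24): L=82 R=126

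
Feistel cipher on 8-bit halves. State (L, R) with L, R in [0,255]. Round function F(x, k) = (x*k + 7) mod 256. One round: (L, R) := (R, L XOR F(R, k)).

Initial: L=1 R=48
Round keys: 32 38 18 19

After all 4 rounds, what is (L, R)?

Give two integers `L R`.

Answer: 107 35

Derivation:
Round 1 (k=32): L=48 R=6
Round 2 (k=38): L=6 R=219
Round 3 (k=18): L=219 R=107
Round 4 (k=19): L=107 R=35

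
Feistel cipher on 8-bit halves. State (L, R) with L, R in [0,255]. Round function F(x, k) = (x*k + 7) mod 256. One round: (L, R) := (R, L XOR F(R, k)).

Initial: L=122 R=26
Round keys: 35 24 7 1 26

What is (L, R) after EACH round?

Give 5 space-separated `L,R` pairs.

Answer: 26,239 239,117 117,213 213,169 169,228

Derivation:
Round 1 (k=35): L=26 R=239
Round 2 (k=24): L=239 R=117
Round 3 (k=7): L=117 R=213
Round 4 (k=1): L=213 R=169
Round 5 (k=26): L=169 R=228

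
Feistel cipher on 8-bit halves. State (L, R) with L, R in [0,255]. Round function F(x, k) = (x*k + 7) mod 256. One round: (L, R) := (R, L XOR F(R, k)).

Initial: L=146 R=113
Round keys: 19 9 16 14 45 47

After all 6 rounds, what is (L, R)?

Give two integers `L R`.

Answer: 237 253

Derivation:
Round 1 (k=19): L=113 R=248
Round 2 (k=9): L=248 R=206
Round 3 (k=16): L=206 R=31
Round 4 (k=14): L=31 R=119
Round 5 (k=45): L=119 R=237
Round 6 (k=47): L=237 R=253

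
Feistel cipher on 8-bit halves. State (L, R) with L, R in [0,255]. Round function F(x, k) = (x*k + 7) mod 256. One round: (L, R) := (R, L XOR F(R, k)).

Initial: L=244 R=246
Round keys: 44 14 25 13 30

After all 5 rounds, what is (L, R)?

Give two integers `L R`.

Round 1 (k=44): L=246 R=187
Round 2 (k=14): L=187 R=183
Round 3 (k=25): L=183 R=93
Round 4 (k=13): L=93 R=119
Round 5 (k=30): L=119 R=164

Answer: 119 164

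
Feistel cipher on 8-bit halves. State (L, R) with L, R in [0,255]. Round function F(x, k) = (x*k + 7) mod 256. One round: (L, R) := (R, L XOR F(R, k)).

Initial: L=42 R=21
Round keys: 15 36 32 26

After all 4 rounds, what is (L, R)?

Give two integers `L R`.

Round 1 (k=15): L=21 R=104
Round 2 (k=36): L=104 R=178
Round 3 (k=32): L=178 R=47
Round 4 (k=26): L=47 R=127

Answer: 47 127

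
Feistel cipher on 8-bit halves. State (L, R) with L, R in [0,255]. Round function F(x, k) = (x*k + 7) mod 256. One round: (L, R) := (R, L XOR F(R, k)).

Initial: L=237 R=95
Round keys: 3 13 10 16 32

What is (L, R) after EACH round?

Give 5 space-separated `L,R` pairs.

Round 1 (k=3): L=95 R=201
Round 2 (k=13): L=201 R=99
Round 3 (k=10): L=99 R=44
Round 4 (k=16): L=44 R=164
Round 5 (k=32): L=164 R=171

Answer: 95,201 201,99 99,44 44,164 164,171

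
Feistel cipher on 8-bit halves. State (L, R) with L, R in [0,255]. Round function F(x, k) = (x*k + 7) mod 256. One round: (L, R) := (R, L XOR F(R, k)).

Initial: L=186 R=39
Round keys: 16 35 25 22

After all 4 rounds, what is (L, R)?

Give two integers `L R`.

Round 1 (k=16): L=39 R=205
Round 2 (k=35): L=205 R=41
Round 3 (k=25): L=41 R=197
Round 4 (k=22): L=197 R=220

Answer: 197 220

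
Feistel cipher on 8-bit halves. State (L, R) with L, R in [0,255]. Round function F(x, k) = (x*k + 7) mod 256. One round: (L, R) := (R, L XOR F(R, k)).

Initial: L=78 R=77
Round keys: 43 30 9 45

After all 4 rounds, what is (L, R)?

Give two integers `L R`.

Answer: 9 70

Derivation:
Round 1 (k=43): L=77 R=184
Round 2 (k=30): L=184 R=218
Round 3 (k=9): L=218 R=9
Round 4 (k=45): L=9 R=70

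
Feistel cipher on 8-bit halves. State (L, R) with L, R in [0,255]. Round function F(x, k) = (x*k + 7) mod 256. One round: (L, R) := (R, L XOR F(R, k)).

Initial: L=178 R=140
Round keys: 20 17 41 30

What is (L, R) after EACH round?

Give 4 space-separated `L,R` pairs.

Round 1 (k=20): L=140 R=69
Round 2 (k=17): L=69 R=16
Round 3 (k=41): L=16 R=210
Round 4 (k=30): L=210 R=179

Answer: 140,69 69,16 16,210 210,179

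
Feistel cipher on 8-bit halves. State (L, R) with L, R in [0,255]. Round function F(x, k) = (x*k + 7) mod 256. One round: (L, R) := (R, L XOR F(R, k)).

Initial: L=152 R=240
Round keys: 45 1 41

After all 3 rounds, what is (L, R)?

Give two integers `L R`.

Round 1 (k=45): L=240 R=175
Round 2 (k=1): L=175 R=70
Round 3 (k=41): L=70 R=146

Answer: 70 146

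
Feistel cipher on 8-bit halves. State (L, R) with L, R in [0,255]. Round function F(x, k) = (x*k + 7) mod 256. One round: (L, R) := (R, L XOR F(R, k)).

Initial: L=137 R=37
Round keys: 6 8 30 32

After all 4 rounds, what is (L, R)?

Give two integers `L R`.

Round 1 (k=6): L=37 R=108
Round 2 (k=8): L=108 R=66
Round 3 (k=30): L=66 R=175
Round 4 (k=32): L=175 R=165

Answer: 175 165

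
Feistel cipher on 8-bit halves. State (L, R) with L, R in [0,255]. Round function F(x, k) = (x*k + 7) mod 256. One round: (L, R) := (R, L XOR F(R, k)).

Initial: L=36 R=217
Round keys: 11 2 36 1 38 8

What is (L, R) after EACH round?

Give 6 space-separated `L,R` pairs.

Answer: 217,126 126,218 218,209 209,2 2,130 130,21

Derivation:
Round 1 (k=11): L=217 R=126
Round 2 (k=2): L=126 R=218
Round 3 (k=36): L=218 R=209
Round 4 (k=1): L=209 R=2
Round 5 (k=38): L=2 R=130
Round 6 (k=8): L=130 R=21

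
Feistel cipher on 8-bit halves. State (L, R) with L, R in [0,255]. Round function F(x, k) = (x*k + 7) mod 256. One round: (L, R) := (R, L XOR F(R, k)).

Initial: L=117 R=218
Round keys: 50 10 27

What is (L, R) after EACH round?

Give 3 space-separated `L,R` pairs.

Round 1 (k=50): L=218 R=238
Round 2 (k=10): L=238 R=137
Round 3 (k=27): L=137 R=148

Answer: 218,238 238,137 137,148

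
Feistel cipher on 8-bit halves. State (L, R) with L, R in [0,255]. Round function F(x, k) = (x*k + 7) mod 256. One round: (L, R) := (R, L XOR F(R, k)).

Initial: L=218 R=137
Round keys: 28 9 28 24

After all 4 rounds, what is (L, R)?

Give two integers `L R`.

Answer: 122 86

Derivation:
Round 1 (k=28): L=137 R=217
Round 2 (k=9): L=217 R=33
Round 3 (k=28): L=33 R=122
Round 4 (k=24): L=122 R=86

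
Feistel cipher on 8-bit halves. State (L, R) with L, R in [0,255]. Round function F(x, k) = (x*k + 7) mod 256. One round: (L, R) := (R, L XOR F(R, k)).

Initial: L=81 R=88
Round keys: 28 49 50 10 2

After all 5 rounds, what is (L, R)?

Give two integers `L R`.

Answer: 232 160

Derivation:
Round 1 (k=28): L=88 R=246
Round 2 (k=49): L=246 R=69
Round 3 (k=50): L=69 R=119
Round 4 (k=10): L=119 R=232
Round 5 (k=2): L=232 R=160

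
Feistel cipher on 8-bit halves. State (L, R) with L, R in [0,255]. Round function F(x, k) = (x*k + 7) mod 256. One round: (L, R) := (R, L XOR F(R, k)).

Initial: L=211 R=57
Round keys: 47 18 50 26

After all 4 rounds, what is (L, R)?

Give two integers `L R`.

Round 1 (k=47): L=57 R=173
Round 2 (k=18): L=173 R=8
Round 3 (k=50): L=8 R=58
Round 4 (k=26): L=58 R=227

Answer: 58 227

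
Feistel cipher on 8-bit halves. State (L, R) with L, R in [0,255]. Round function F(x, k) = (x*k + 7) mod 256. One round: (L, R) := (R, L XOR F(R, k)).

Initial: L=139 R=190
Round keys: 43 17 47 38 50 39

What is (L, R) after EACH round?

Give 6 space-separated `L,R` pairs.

Answer: 190,122 122,159 159,66 66,76 76,157 157,190

Derivation:
Round 1 (k=43): L=190 R=122
Round 2 (k=17): L=122 R=159
Round 3 (k=47): L=159 R=66
Round 4 (k=38): L=66 R=76
Round 5 (k=50): L=76 R=157
Round 6 (k=39): L=157 R=190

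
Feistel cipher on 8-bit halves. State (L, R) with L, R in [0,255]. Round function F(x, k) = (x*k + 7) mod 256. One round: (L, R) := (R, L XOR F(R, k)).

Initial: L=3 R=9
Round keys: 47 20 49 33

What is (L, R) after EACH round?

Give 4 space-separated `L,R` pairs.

Round 1 (k=47): L=9 R=173
Round 2 (k=20): L=173 R=130
Round 3 (k=49): L=130 R=68
Round 4 (k=33): L=68 R=73

Answer: 9,173 173,130 130,68 68,73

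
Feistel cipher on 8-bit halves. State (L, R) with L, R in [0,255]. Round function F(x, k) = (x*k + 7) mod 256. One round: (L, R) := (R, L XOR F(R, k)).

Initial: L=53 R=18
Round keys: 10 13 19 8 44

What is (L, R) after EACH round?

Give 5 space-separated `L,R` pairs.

Round 1 (k=10): L=18 R=142
Round 2 (k=13): L=142 R=47
Round 3 (k=19): L=47 R=10
Round 4 (k=8): L=10 R=120
Round 5 (k=44): L=120 R=173

Answer: 18,142 142,47 47,10 10,120 120,173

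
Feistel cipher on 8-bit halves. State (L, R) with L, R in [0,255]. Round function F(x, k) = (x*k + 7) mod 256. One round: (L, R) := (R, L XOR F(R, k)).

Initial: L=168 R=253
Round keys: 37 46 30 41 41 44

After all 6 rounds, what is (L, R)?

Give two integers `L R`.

Round 1 (k=37): L=253 R=48
Round 2 (k=46): L=48 R=90
Round 3 (k=30): L=90 R=163
Round 4 (k=41): L=163 R=120
Round 5 (k=41): L=120 R=156
Round 6 (k=44): L=156 R=175

Answer: 156 175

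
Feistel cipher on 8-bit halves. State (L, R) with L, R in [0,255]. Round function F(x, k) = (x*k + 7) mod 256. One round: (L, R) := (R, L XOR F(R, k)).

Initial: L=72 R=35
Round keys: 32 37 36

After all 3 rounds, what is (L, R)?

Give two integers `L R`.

Answer: 241 196

Derivation:
Round 1 (k=32): L=35 R=47
Round 2 (k=37): L=47 R=241
Round 3 (k=36): L=241 R=196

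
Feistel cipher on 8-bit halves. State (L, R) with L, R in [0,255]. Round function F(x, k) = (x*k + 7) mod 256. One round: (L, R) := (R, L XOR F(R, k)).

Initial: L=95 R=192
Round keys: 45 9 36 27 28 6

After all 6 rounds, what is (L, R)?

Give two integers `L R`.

Answer: 144 120

Derivation:
Round 1 (k=45): L=192 R=152
Round 2 (k=9): L=152 R=159
Round 3 (k=36): L=159 R=251
Round 4 (k=27): L=251 R=31
Round 5 (k=28): L=31 R=144
Round 6 (k=6): L=144 R=120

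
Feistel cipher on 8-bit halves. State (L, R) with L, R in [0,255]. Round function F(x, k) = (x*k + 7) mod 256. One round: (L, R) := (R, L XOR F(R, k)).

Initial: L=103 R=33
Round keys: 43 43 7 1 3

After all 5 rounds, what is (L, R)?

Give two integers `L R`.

Round 1 (k=43): L=33 R=245
Round 2 (k=43): L=245 R=15
Round 3 (k=7): L=15 R=133
Round 4 (k=1): L=133 R=131
Round 5 (k=3): L=131 R=21

Answer: 131 21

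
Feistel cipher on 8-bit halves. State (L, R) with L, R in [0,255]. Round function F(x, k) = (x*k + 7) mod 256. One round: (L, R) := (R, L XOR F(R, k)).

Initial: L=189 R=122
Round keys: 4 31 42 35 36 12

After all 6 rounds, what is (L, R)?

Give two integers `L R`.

Round 1 (k=4): L=122 R=82
Round 2 (k=31): L=82 R=143
Round 3 (k=42): L=143 R=47
Round 4 (k=35): L=47 R=251
Round 5 (k=36): L=251 R=124
Round 6 (k=12): L=124 R=44

Answer: 124 44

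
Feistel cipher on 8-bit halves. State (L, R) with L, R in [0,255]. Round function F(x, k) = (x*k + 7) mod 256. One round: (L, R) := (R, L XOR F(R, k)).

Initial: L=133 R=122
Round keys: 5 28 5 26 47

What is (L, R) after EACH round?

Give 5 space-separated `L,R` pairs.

Answer: 122,236 236,173 173,132 132,194 194,33

Derivation:
Round 1 (k=5): L=122 R=236
Round 2 (k=28): L=236 R=173
Round 3 (k=5): L=173 R=132
Round 4 (k=26): L=132 R=194
Round 5 (k=47): L=194 R=33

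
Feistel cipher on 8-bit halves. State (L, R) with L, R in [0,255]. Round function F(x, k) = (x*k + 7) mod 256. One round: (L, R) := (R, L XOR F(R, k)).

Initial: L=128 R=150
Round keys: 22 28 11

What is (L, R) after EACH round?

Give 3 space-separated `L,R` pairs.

Round 1 (k=22): L=150 R=107
Round 2 (k=28): L=107 R=45
Round 3 (k=11): L=45 R=157

Answer: 150,107 107,45 45,157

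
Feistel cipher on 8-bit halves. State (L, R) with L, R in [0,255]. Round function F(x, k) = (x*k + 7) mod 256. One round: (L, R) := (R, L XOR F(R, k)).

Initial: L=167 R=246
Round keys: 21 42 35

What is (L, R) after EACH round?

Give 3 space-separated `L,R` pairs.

Round 1 (k=21): L=246 R=146
Round 2 (k=42): L=146 R=13
Round 3 (k=35): L=13 R=92

Answer: 246,146 146,13 13,92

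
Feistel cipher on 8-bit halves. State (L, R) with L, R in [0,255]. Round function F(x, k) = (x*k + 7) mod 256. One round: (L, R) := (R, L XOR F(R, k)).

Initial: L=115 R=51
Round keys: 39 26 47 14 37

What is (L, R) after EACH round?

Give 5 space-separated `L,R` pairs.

Answer: 51,191 191,94 94,246 246,37 37,150

Derivation:
Round 1 (k=39): L=51 R=191
Round 2 (k=26): L=191 R=94
Round 3 (k=47): L=94 R=246
Round 4 (k=14): L=246 R=37
Round 5 (k=37): L=37 R=150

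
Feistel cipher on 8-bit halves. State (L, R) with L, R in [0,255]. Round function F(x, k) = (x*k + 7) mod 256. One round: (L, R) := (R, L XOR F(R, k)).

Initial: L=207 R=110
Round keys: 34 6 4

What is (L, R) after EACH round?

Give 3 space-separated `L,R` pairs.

Round 1 (k=34): L=110 R=108
Round 2 (k=6): L=108 R=225
Round 3 (k=4): L=225 R=231

Answer: 110,108 108,225 225,231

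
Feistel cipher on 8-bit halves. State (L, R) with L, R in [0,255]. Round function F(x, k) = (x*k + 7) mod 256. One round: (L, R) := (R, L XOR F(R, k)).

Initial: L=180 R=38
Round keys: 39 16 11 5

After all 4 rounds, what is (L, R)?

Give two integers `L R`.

Answer: 135 219

Derivation:
Round 1 (k=39): L=38 R=101
Round 2 (k=16): L=101 R=113
Round 3 (k=11): L=113 R=135
Round 4 (k=5): L=135 R=219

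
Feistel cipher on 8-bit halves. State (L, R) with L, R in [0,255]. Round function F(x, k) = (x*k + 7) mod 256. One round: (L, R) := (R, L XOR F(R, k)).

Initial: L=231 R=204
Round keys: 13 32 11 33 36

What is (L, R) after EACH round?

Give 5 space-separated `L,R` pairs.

Round 1 (k=13): L=204 R=132
Round 2 (k=32): L=132 R=75
Round 3 (k=11): L=75 R=196
Round 4 (k=33): L=196 R=0
Round 5 (k=36): L=0 R=195

Answer: 204,132 132,75 75,196 196,0 0,195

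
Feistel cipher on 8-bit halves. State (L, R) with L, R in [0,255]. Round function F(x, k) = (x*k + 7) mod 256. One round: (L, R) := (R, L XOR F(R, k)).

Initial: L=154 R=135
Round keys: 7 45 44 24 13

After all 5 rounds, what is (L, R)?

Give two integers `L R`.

Round 1 (k=7): L=135 R=34
Round 2 (k=45): L=34 R=134
Round 3 (k=44): L=134 R=45
Round 4 (k=24): L=45 R=185
Round 5 (k=13): L=185 R=65

Answer: 185 65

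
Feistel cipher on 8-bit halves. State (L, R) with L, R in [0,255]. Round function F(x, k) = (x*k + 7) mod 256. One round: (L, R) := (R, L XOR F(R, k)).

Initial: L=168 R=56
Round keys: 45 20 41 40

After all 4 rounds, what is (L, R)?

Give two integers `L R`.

Round 1 (k=45): L=56 R=119
Round 2 (k=20): L=119 R=107
Round 3 (k=41): L=107 R=93
Round 4 (k=40): L=93 R=228

Answer: 93 228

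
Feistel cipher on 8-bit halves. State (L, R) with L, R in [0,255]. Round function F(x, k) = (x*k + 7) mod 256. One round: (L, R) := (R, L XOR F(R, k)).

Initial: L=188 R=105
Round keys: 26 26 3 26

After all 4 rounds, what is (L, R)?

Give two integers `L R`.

Round 1 (k=26): L=105 R=13
Round 2 (k=26): L=13 R=48
Round 3 (k=3): L=48 R=154
Round 4 (k=26): L=154 R=155

Answer: 154 155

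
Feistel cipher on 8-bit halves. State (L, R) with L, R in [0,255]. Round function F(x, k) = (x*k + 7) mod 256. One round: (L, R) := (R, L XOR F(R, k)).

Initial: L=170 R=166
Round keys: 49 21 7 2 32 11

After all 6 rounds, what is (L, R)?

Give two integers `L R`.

Round 1 (k=49): L=166 R=103
Round 2 (k=21): L=103 R=220
Round 3 (k=7): L=220 R=108
Round 4 (k=2): L=108 R=3
Round 5 (k=32): L=3 R=11
Round 6 (k=11): L=11 R=131

Answer: 11 131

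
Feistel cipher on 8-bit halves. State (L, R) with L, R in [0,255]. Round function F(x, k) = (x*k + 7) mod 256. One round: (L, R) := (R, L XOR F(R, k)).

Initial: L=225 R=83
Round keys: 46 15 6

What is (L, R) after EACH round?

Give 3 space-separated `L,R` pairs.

Round 1 (k=46): L=83 R=16
Round 2 (k=15): L=16 R=164
Round 3 (k=6): L=164 R=207

Answer: 83,16 16,164 164,207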